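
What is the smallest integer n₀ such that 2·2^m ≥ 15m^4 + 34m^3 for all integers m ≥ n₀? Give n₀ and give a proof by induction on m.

n₀ = 21

At m = 20: 2097152 < 2672000, so the inequality fails and n₀ ≥ 21. We prove 2·2^m ≥ 15m^4 + 34m^3 for all m ≥ 21.
For the base case m = 21: 2·2^m = 4194304 and 15m^4 + 34m^3 = 3232089, so 4194304 ≥ 3232089.
Suppose the result is true for m = k, so 2·2^k ≥ 15k^4 + 34k^3.
Then 2·2^(k + 1) = 2·(2·2^k) ≥ 2·(15k^4 + 34k^3).
Also, for k ≥ 21 we have 2·(15k^4 + 34k^3) ≥ 15(k+1)^4 + 34(k+1)^3, since 2·(15k^4 + 34k^3) − (15(k+1)^4 + 34(k+1)^3) = 15k^4 - 26k^3 - 192k^2 - 162k - 49, which is nonnegative for all k ≥ 21.
Combining, 2·2^(k + 1) ≥ 15(k+1)^4 + 34(k+1)^3.
Hence, by induction on m, the claim holds for every m ≥ 21.
Hence the smallest such n₀ is 21.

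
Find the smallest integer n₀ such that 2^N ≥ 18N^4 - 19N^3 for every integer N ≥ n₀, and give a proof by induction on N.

n₀ = 22

At N = 21: 2097152 < 3324699, so the inequality fails and n₀ ≥ 22. We prove 2^N ≥ 18N^4 - 19N^3 for all N ≥ 22.
When N = 22: 2^N = 4194304 and 18N^4 - 19N^3 = 4014296, so 4194304 ≥ 4014296.
Inductive step: suppose the statement holds for some r ≥ 22, so 2^r ≥ 18r^4 - 19r^3.
Then 2^(r + 1) = 2·(2^r) ≥ 2·(18r^4 - 19r^3).
Also, for r ≥ 22 we have 2·(18r^4 - 19r^3) ≥ 18(r+1)^4 - 19(r+1)^3, since 2·(18r^4 - 19r^3) − (18(r+1)^4 - 19(r+1)^3) = 18r^4 - 91r^3 - 51r^2 - 15r + 1, which is nonnegative for all r ≥ 22.
Combining, 2^(r + 1) ≥ 18(r+1)^4 - 19(r+1)^3.
This completes the induction.
Hence the smallest such n₀ is 22.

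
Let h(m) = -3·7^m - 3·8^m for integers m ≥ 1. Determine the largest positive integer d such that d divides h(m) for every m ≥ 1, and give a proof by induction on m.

d = 3

Computing the first values: h(1) = -45 and h(2) = -339; gcd(-45, -339) = 3, so d ≤ 3.
We prove 3 | -3·7^m - 3·8^m for all m ≥ 1 by induction on m.
Base case (m = 1): h(1) = -45 = 3·(-15), so 3 | h(1).
For the inductive step, assume it holds for an arbitrary j ≥ 1, i.e. 3 | h(j). Then
h(j+1) − 8·h(j) = (-3·7^(j+1) - 3·8^(j+1)) − 8·(-3·7^j - 3·8^j) = (-3)·7^j·(7 − 8) = (3)·7^j. Since 3 | h(j) by the inductive hypothesis, 3 | 8·h(j); and 3 | 3 since 3 = 3·1. Therefore 3 | h(j+1).
By induction, the statement is established for all m ≥ 1.
Therefore the largest such d is 3.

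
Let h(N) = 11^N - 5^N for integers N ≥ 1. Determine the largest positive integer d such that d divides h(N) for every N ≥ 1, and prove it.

Computing the first values: h(1) = 6 and h(2) = 96; gcd(6, 96) = 6, so d ≤ 6.
We prove 6 | 11^N - 5^N for all N ≥ 1 by induction on N.
When N = 1: h(1) = 6 = 6·(1), so 6 | h(1).
For the inductive step, assume it holds for an arbitrary m ≥ 1, i.e. 6 | h(m). Then
11^{m+1} − 5^{m+1} = 11·11^m − 5·5^m = 11·(11^m − 5^m) + (6)·5^m. The first term is divisible by 6 by the inductive hypothesis, and the second term (6)·5^m is divisible by 6 since 6 | 6. Hence 6 | h(m+1).
This completes the induction.
Therefore the largest such d is 6.

d = 6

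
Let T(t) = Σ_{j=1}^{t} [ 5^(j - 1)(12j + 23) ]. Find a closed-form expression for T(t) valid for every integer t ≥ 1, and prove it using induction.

We claim T(t) = 5^t(3t + 5) - 5 for all t ≥ 1.
Base case (t = 1): T(1) = 35, and the closed form gives 35. They agree.
Inductive step: assume the claim holds for t = j, so T(j) = 5^j(3j + 5) - 5.
Then T(j+1) = T(j) + (5^j(12j + 35)) = (5^j(3j + 5) - 5) + (5^j(12j + 35)).
Simplifying, T(j+1) = 15·5^j·j + 40·5^j - 5 = 5^(j+1)(3(j+1) + 5) - 5,
which is the closed form with t = j+1.
By induction, the statement is established for all t ≥ 1.

T(t) = 5^t(3t + 5) - 5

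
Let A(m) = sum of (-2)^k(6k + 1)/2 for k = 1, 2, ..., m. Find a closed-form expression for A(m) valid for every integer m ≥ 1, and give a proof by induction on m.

We claim A(m) = (-2)^m(2m + 1) - 1 for all m ≥ 1.
Base case (m = 1): A(1) = -7, and the closed form gives -7. They agree.
Inductive step: assume the claim holds for m = k, so A(k) = (-2)^k(2k + 1) - 1.
Then A(k+1) = A(k) + ((-2)^k(-6k - 7)) = ((-2)^k(2k + 1) - 1) + ((-2)^k(-6k - 7)).
Simplifying, A(k+1) = -4(-2)^k·k - 6(-2)^k - 1 = (-2)^(k+1)(2(k+1) + 1) - 1,
which is the closed form with m = k+1.
By induction, the statement is established for all m ≥ 1.

A(m) = (-2)^m(2m + 1) - 1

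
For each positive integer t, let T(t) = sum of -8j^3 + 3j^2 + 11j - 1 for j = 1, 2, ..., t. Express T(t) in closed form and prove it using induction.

T(t) = -t(2t^3 + 3t^2 - 5t - 5)

We claim T(t) = -t(2t^3 + 3t^2 - 5t - 5) for all t ≥ 1.
Base step (t = 1): T(1) = 5, and the closed form gives 5. They agree.
Inductive step: assume the claim holds for t = j, so T(j) = j(-2j^3 - 3j^2 + 5j + 5).
Then T(j+1) = T(j) + (-8j^3 - 21j^2 - 7j + 5) = (j(-2j^3 - 3j^2 + 5j + 5)) + (-8j^3 - 21j^2 - 7j + 5).
Simplifying, T(j+1) = -(j + 1)(2j^3 + 9j^2 + 7j - 5) = -(j+1)(2(j+1)^3 + 3(j+1)^2 - 5(j+1) - 5),
which is the closed form with t = j+1.
By induction, the statement is established for all t ≥ 1.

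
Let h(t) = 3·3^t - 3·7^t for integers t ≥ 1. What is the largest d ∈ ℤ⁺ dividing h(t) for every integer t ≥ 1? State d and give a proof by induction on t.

d = 12

Computing the first values: h(1) = -12 and h(2) = -120; gcd(-12, -120) = 12, so d ≤ 12.
We prove 12 | 3·3^t - 3·7^t for all t ≥ 1 by induction on t.
When t = 1: h(1) = -12 = 12·(-1), so 12 | h(1).
Inductive step: assume the claim holds for t = r, i.e. 12 | h(r). Then
h(r+1) − 7·h(r) = (3·3^(r+1) - 3·7^(r+1)) − 7·(3·3^r - 3·7^r) = (3)·3^r·(3 − 7) = (-12)·3^r. Since 12 | h(r) by the inductive hypothesis, 12 | 7·h(r); and 12 | -12 since -12 = 12·-1. Therefore 12 | h(r+1).
By the principle of mathematical induction, the result holds for all t ≥ 1.
Therefore the largest such d is 12.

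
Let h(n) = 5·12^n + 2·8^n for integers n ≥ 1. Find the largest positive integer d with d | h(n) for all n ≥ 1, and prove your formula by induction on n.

d = 4

Computing the first values: h(1) = 76 and h(2) = 848; gcd(76, 848) = 4, so d ≤ 4.
We prove 4 | 5·12^n + 2·8^n for all n ≥ 1 by induction on n.
Base step (n = 1): h(1) = 76 = 4·(19), so 4 | h(1).
Suppose the result is true for n = i, i.e. 4 | h(i). Then
h(i+1) − 12·h(i) = (5·12^(i+1) + 2·8^(i+1)) − 12·(5·12^i + 2·8^i) = (2)·8^i·(8 − 12) = (-8)·8^i. Since 4 | h(i) by the inductive hypothesis, 4 | 12·h(i); and 4 | -8 since -8 = 4·-2. Therefore 4 | h(i+1).
This completes the induction.
Therefore the largest such d is 4.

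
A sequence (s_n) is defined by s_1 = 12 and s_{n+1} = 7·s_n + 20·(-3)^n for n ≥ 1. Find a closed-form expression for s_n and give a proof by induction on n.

s_n = -2(-3)^n + 6·7^(n - 1)

Computing the first terms: s_1 = 12, s_2 = 24, s_3 = 348. This suggests s_n = -2(-3)^n + 6·7^(n - 1).
For the base case n = 1: the formula gives 12 = 12 = s_1.
Suppose the result is true for n = m, so s_m = -2(-3)^m + 6·7^(m - 1).
Then s_{m+1} = 7·s_m + 20·(-3)^m = 7·(-2(-3)^m + 6·7^(m - 1)) + 20·(-3)^m = -2(-3)^(m + 1) + 6·7^m = -2(-3)^(m+1) + 6·7^((m+1) - 1),
which is the claimed formula at n = m+1.
By induction, the statement is established for all n ≥ 1.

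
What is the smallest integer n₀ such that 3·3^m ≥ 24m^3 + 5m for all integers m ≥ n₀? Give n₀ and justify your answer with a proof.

n₀ = 8

At m = 7: 6561 < 8267, so the inequality fails and n₀ ≥ 8. We prove 3·3^m ≥ 24m^3 + 5m for all m ≥ 8.
For the base case m = 8: 3·3^m = 19683 and 24m^3 + 5m = 12328, so 19683 ≥ 12328.
For the inductive step, assume it holds for an arbitrary i ≥ 8, so 3·3^i ≥ 24i^3 + 5i.
Then 3·3^(i + 1) = 3·(3·3^i) ≥ 3·(24i^3 + 5i).
Also, for i ≥ 8 we have 3·(24i^3 + 5i) ≥ 24(i+1)^3 + 5(i+1), since 3·(24i^3 + 5i) − (24(i+1)^3 + 5(i+1)) = 48i^3 - 72i^2 - 62i - 29, which is nonnegative for all i ≥ 8.
Combining, 3·3^(i + 1) ≥ 24(i+1)^3 + 5(i+1).
By the principle of mathematical induction, the result holds for all m ≥ 8.
Hence the smallest such n₀ is 8.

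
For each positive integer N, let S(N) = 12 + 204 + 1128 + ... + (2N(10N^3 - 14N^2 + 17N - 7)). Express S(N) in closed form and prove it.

We claim S(N) = N(N + 1)(4N^3 - N^2 + 5N - 2) for all N ≥ 1.
Base step (N = 1): S(1) = 12, and the closed form gives 12. They agree.
Inductive step: assume the claim holds for N = p, so S(p) = p(4p^4 + 3p^3 + 4p^2 + 3p - 2).
Then S(p+1) = S(p) + (20p^4 + 52p^3 + 70p^2 + 50p + 12) = (p(4p^4 + 3p^3 + 4p^2 + 3p - 2)) + (20p^4 + 52p^3 + 70p^2 + 50p + 12).
Simplifying, S(p+1) = (p + 1)(p + 2)(4p^3 + 11p^2 + 15p + 6) = (p+1)((p+1) + 1)(4(p+1)^3 - (p+1)^2 + 5(p+1) - 2),
which is the closed form with N = p+1.
By the principle of mathematical induction, the result holds for all N ≥ 1.

S(N) = N(N + 1)(4N^3 - N^2 + 5N - 2)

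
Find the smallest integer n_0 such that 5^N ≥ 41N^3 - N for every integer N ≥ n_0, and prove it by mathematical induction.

n_0 = 6

At N = 5: 3125 < 5120, so the inequality fails and n_0 ≥ 6. We prove 5^N ≥ 41N^3 - N for all N ≥ 6.
When N = 6: 5^N = 15625 and 41N^3 - N = 8850, so 15625 ≥ 8850.
For the inductive step, assume it holds for an arbitrary r ≥ 6, so 5^r ≥ 41r^3 - r.
Then 5^(r + 1) = 5·(5^r) ≥ 5·(41r^3 - r).
Also, for r ≥ 6 we have 5·(41r^3 - r) ≥ 41(r+1)^3 - (r+1), since 5·(41r^3 - r) − (41(r+1)^3 - (r+1)) = 164r^3 - 123r^2 - 127r - 40, which is nonnegative for all r ≥ 6.
Combining, 5^(r + 1) ≥ 41(r+1)^3 - (r+1).
By the principle of mathematical induction, the result holds for all N ≥ 6.
Hence the smallest such n_0 is 6.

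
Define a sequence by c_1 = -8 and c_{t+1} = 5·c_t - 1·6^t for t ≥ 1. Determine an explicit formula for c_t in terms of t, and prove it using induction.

Computing the first terms: c_1 = -8, c_2 = -46, c_3 = -266. This suggests c_t = -2·5^(t - 1) - 6^t.
For the base case t = 1: the formula gives -8 = -8 = c_1.
Inductive step: suppose the statement holds for some p ≥ 1, so c_p = -2·5^(p - 1) - 6^p.
Then c_{p+1} = 5·c_p - 1·6^p = 5·(-2·5^(p - 1) - 6^p) - 1·6^p = -2·5^p - 6^(p + 1) = -2·5^((p+1) - 1) - 6^(p+1),
which is the claimed formula at t = p+1.
This completes the induction.

c_t = -2·5^(t - 1) - 6^t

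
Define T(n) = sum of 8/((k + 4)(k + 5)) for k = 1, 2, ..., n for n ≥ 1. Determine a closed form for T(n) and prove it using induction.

T(n) = 8n/(5(n + 5))

We claim T(n) = 8n/(5(n + 5)) for all n ≥ 1.
Base case (n = 1): T(1) = 4/15, and the closed form gives 4/15. They agree.
Inductive step: suppose the statement holds for some k ≥ 1, so T(k) = 8k/(5(k + 5)).
Then T(k+1) = T(k) + (8/((k + 5)(k + 6))) = (8k/(5(k + 5))) + (8/((k + 5)(k + 6))).
Simplifying, T(k+1) = 8(k + 1)/(5(k + 6)) = 8(k+1)/(5((k+1) + 5)),
which is the closed form with n = k+1.
By the principle of mathematical induction, the result holds for all n ≥ 1.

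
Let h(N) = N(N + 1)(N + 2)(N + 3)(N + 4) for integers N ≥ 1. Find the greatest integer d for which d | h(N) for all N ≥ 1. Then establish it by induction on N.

Computing the first values: h(1) = 120 and h(2) = 720; gcd(120, 720) = 120, so d ≤ 120.
We prove 120 | N(N + 1)(N + 2)(N + 3)(N + 4) for all N ≥ 1 by induction on N.
For the base case N = 1: h(1) = 120 = 120·(1), so 120 | h(1).
Suppose the result is true for N = k, i.e. 120 | h(k). Then
h(k+1) − h(k) = (k+1)·(k+2)·(k+3)·(k+4)·(k+5) − k·(k+1)·(k+2)·(k+3)·(k+4) = (k+1)·(k+2)·(k+3)·(k+4)·[(k+5) − k] = 5·(k+1)·(k+2)·(k+3)·(k+4). The product of 4 consecutive integers is divisible by (4)! = 24, so h(k+1) − h(k) is divisible by 5·24 = 120. By the inductive hypothesis 120 | h(k), hence 120 | h(k+1).
By the principle of mathematical induction, the result holds for all N ≥ 1.
Therefore the largest such d is 120.

d = 120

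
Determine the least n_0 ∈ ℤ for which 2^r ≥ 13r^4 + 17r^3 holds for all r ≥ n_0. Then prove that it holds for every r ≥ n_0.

n_0 = 22

At r = 21: 2097152 < 2685690, so the inequality fails and n_0 ≥ 22. We prove 2^r ≥ 13r^4 + 17r^3 for all r ≥ 22.
When r = 22: 2^r = 4194304 and 13r^4 + 17r^3 = 3226344, so 4194304 ≥ 3226344.
Suppose the result is true for r = k, so 2^k ≥ 13k^4 + 17k^3.
Then 2^(k + 1) = 2·(2^k) ≥ 2·(13k^4 + 17k^3).
Also, for k ≥ 22 we have 2·(13k^4 + 17k^3) ≥ 13(k+1)^4 + 17(k+1)^3, since 2·(13k^4 + 17k^3) − (13(k+1)^4 + 17(k+1)^3) = 13k^4 - 35k^3 - 129k^2 - 103k - 30, which is nonnegative for all k ≥ 22.
Combining, 2^(k + 1) ≥ 13(k+1)^4 + 17(k+1)^3.
By induction, the statement is established for all r ≥ 22.
Hence the smallest such n_0 is 22.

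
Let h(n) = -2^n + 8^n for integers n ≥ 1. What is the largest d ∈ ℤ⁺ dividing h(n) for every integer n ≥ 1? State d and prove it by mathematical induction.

d = 6

Computing the first values: h(1) = 6 and h(2) = 60; gcd(6, 60) = 6, so d ≤ 6.
We prove 6 | -2^n + 8^n for all n ≥ 1 by induction on n.
For the base case n = 1: h(1) = 6 = 6·(1), so 6 | h(1).
For the inductive step, assume it holds for an arbitrary k ≥ 1, i.e. 6 | h(k). Then
8^{k+1} − 2^{k+1} = 8·8^k − 2·2^k = 8·(8^k − 2^k) + (6)·2^k. The first term is divisible by 6 by the inductive hypothesis, and the second term (6)·2^k is divisible by 6 since 6 | 6. Hence 6 | h(k+1).
Hence, by induction on n, the claim holds for every n ≥ 1.
Therefore the largest such d is 6.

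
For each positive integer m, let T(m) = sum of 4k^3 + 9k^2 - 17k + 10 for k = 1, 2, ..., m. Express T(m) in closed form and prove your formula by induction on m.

T(m) = m(m^3 + 5m^2 - 3m + 3)

We claim T(m) = m(m^3 + 5m^2 - 3m + 3) for all m ≥ 1.
Base step (m = 1): T(1) = 6, and the closed form gives 6. They agree.
For the inductive step, assume it holds for an arbitrary k ≥ 1, so T(k) = k(k^3 + 5k^2 - 3k + 3).
Then T(k+1) = T(k) + (4k^3 + 21k^2 + 13k + 6) = (k(k^3 + 5k^2 - 3k + 3)) + (4k^3 + 21k^2 + 13k + 6).
Simplifying, T(k+1) = (k + 1)(k^3 + 8k^2 + 10k + 6) = (k+1)((k+1)^3 + 5(k+1)^2 - 3(k+1) + 3),
which is the closed form with m = k+1.
By the principle of mathematical induction, the result holds for all m ≥ 1.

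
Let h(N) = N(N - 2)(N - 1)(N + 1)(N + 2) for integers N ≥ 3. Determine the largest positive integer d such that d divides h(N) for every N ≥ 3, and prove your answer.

Computing the first values: h(3) = 120 and h(4) = 720; gcd(120, 720) = 120, so d ≤ 120.
We prove 120 | N(N - 2)(N - 1)(N + 1)(N + 2) for all N ≥ 3 by induction on N.
Base step (N = 3): h(3) = 120 = 120·(1), so 120 | h(3).
Suppose the result is true for N = k, i.e. 120 | h(k). Then
h(k+1) − h(k) = (k-1)·k·(k+1)·(k+2)·(k+3) − (k-2)·(k-1)·k·(k+1)·(k+2) = (k-1)·k·(k+1)·(k+2)·[(k+3) − (k-2)] = 5·(k-1)·k·(k+1)·(k+2). The product of 4 consecutive integers is divisible by (4)! = 24, so h(k+1) − h(k) is divisible by 5·24 = 120. By the inductive hypothesis 120 | h(k), hence 120 | h(k+1).
By induction, the statement is established for all N ≥ 3.
Therefore the largest such d is 120.

d = 120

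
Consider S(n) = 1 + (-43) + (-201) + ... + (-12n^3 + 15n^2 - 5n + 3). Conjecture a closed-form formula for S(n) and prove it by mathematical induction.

S(n) = -n(3n^3 + n^2 - 2n - 3)

We claim S(n) = -n(3n^3 + n^2 - 2n - 3) for all n ≥ 1.
Base case (n = 1): S(1) = 1, and the closed form gives 1. They agree.
Inductive step: suppose the statement holds for some p ≥ 1, so S(p) = p(-3p^3 - p^2 + 2p + 3).
Then S(p+1) = S(p) + (-12p^3 - 21p^2 - 11p + 1) = (p(-3p^3 - p^2 + 2p + 3)) + (-12p^3 - 21p^2 - 11p + 1).
Simplifying, S(p+1) = -(p + 1)(3p^3 + 10p^2 + 9p - 1) = -(p+1)(3(p+1)^3 + (p+1)^2 - 2(p+1) - 3),
which is the closed form with n = p+1.
Hence, by induction on n, the claim holds for every n ≥ 1.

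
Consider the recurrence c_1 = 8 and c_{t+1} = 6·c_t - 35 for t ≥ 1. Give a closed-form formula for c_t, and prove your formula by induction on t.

Computing the first terms: c_1 = 8, c_2 = 13, c_3 = 43. This suggests c_t = 6^(t - 1) + 7.
For the base case t = 1: the formula gives 8 = 8 = c_1.
Inductive step: assume the claim holds for t = m, so c_m = 6^(m - 1) + 7.
Then c_{m+1} = 6·c_m - 35 = 6·(6^(m - 1) + 7) - 35 = 6^m + 7 = 6^((m+1) - 1) + 7,
which is the claimed formula at t = m+1.
By induction, the statement is established for all t ≥ 1.

c_t = 6^(t - 1) + 7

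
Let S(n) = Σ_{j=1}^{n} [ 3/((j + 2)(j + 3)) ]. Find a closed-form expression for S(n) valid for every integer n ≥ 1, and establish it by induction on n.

S(n) = n/(n + 3)

We claim S(n) = n/(n + 3) for all n ≥ 1.
When n = 1: S(1) = 1/4, and the closed form gives 1/4. They agree.
Inductive step: suppose the statement holds for some j ≥ 1, so S(j) = j/(j + 3).
Then S(j+1) = S(j) + (3/((j + 3)(j + 4))) = (j/(j + 3)) + (3/((j + 3)(j + 4))).
Simplifying, S(j+1) = (j + 1)/(j + 4) = (j+1)/((j+1) + 3),
which is the closed form with n = j+1.
This completes the induction.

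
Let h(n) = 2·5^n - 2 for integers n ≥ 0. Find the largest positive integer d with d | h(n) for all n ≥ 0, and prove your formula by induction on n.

d = 8

Computing the first values: h(0) = 0 and h(1) = 8; gcd(0, 8) = 8, so d ≤ 8.
We prove 8 | 2·5^n - 2 for all n ≥ 0 by induction on n.
For the base case n = 0: h(0) = 0 = 8·(0), so 8 | h(0).
Suppose the result is true for n = k, i.e. 8 | h(k). Then
h(k+1) = 2·5^(k+1) - 2 = 5·(2·5^k - 2) + 8 = 5·h(k) + 8. The first term is divisible by 8 by the inductive hypothesis, and 8 is divisible by 8. Hence 8 | h(k+1).
Hence, by induction on n, the claim holds for every n ≥ 0.
Therefore the largest such d is 8.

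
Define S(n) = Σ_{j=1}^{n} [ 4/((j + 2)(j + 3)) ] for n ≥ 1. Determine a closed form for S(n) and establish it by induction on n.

S(n) = 4n/(3(n + 3))

We claim S(n) = 4n/(3(n + 3)) for all n ≥ 1.
Base case (n = 1): S(1) = 1/3, and the closed form gives 1/3. They agree.
Inductive step: assume the claim holds for n = j, so S(j) = 4j/(3(j + 3)).
Then S(j+1) = S(j) + (4/((j + 3)(j + 4))) = (4j/(3(j + 3))) + (4/((j + 3)(j + 4))).
Simplifying, S(j+1) = 4(j + 1)/(3(j + 4)) = 4(j+1)/(3((j+1) + 3)),
which is the closed form with n = j+1.
By induction, the statement is established for all n ≥ 1.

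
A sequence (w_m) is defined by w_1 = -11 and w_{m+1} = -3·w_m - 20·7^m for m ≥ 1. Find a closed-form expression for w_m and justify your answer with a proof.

w_m = -(-3)^m - 2·7^m

Computing the first terms: w_1 = -11, w_2 = -107, w_3 = -659. This suggests w_m = -(-3)^m - 2·7^m.
Base case (m = 1): the formula gives -11 = -11 = w_1.
Inductive step: suppose the statement holds for some r ≥ 1, so w_r = -(-3)^r - 2·7^r.
Then w_{r+1} = -3·w_r - 20·7^r = -3·(-(-3)^r - 2·7^r) - 20·7^r = -(-3)^(r + 1) - 2·7^(r + 1),
which is the claimed formula at m = r+1.
Hence, by induction on m, the claim holds for every m ≥ 1.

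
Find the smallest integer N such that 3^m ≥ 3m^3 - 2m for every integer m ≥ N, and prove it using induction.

N = 6

At m = 5: 243 < 365, so the inequality fails and N ≥ 6. We prove 3^m ≥ 3m^3 - 2m for all m ≥ 6.
When m = 6: 3^m = 729 and 3m^3 - 2m = 636, so 729 ≥ 636.
Inductive step: suppose the statement holds for some r ≥ 6, so 3^r ≥ 3r^3 - 2r.
Then 3^(r + 1) = 3·(3^r) ≥ 3·(3r^3 - 2r).
Also, for r ≥ 6 we have 3·(3r^3 - 2r) ≥ 3(r+1)^3 - 2(r+1), since 3·(3r^3 - 2r) − (3(r+1)^3 - 2(r+1)) = 6r^3 - 9r^2 - 13r - 1, which is nonnegative for all r ≥ 6.
Combining, 3^(r + 1) ≥ 3(r+1)^3 - 2(r+1).
Hence, by induction on m, the claim holds for every m ≥ 6.
Hence the smallest such N is 6.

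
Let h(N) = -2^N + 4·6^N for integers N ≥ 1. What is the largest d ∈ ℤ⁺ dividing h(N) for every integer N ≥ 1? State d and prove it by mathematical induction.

Computing the first values: h(1) = 22 and h(2) = 140; gcd(22, 140) = 2, so d ≤ 2.
We prove 2 | -2^N + 4·6^N for all N ≥ 1 by induction on N.
When N = 1: h(1) = 22 = 2·(11), so 2 | h(1).
Suppose the result is true for N = m, i.e. 2 | h(m). Then
h(m+1) − 6·h(m) = (-2^(m+1) + 4·6^(m+1)) − 6·(-2^m + 4·6^m) = (-1)·2^m·(2 − 6) = (4)·2^m. Since 2 | h(m) by the inductive hypothesis, 2 | 6·h(m); and 2 | 4 since 4 = 2·2. Therefore 2 | h(m+1).
By the principle of mathematical induction, the result holds for all N ≥ 1.
Therefore the largest such d is 2.

d = 2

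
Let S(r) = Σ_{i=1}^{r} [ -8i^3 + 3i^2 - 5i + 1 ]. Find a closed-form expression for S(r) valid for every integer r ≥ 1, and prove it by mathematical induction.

We claim S(r) = -r(2r + 1)(r^2 + r + 1) for all r ≥ 1.
For the base case r = 1: S(1) = -9, and the closed form gives -9. They agree.
Suppose the result is true for r = i, so S(i) = i(-2i^3 - 3i^2 - 3i - 1).
Then S(i+1) = S(i) + (-8i^3 - 21i^2 - 23i - 9) = (i(-2i^3 - 3i^2 - 3i - 1)) + (-8i^3 - 21i^2 - 23i - 9).
Simplifying, S(i+1) = -(i + 1)(2i + 3)(i^2 + 3i + 3) = -(i+1)(2(i+1) + 1)((i+1)^2 + (i+1) + 1),
which is the closed form with r = i+1.
Hence, by induction on r, the claim holds for every r ≥ 1.

S(r) = -r(2r + 1)(r^2 + r + 1)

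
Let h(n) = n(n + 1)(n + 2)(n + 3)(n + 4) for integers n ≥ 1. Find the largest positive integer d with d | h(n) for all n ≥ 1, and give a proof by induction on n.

d = 120

Computing the first values: h(1) = 120 and h(2) = 720; gcd(120, 720) = 120, so d ≤ 120.
We prove 120 | n(n + 1)(n + 2)(n + 3)(n + 4) for all n ≥ 1 by induction on n.
For the base case n = 1: h(1) = 120 = 120·(1), so 120 | h(1).
Inductive step: assume the claim holds for n = r, i.e. 120 | h(r). Then
h(r+1) − h(r) = (r+1)·(r+2)·(r+3)·(r+4)·(r+5) − r·(r+1)·(r+2)·(r+3)·(r+4) = (r+1)·(r+2)·(r+3)·(r+4)·[(r+5) − r] = 5·(r+1)·(r+2)·(r+3)·(r+4). The product of 4 consecutive integers is divisible by (4)! = 24, so h(r+1) − h(r) is divisible by 5·24 = 120. By the inductive hypothesis 120 | h(r), hence 120 | h(r+1).
By the principle of mathematical induction, the result holds for all n ≥ 1.
Therefore the largest such d is 120.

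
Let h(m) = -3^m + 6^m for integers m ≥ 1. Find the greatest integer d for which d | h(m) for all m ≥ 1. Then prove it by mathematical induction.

d = 3

Computing the first values: h(1) = 3 and h(2) = 27; gcd(3, 27) = 3, so d ≤ 3.
We prove 3 | -3^m + 6^m for all m ≥ 1 by induction on m.
For the base case m = 1: h(1) = 3 = 3·(1), so 3 | h(1).
Inductive step: assume the claim holds for m = p, i.e. 3 | h(p). Then
6^{p+1} − 3^{p+1} = 6·6^p − 3·3^p = 6·(6^p − 3^p) + (3)·3^p. The first term is divisible by 3 by the inductive hypothesis, and the second term (3)·3^p is divisible by 3 since 3 | 3. Hence 3 | h(p+1).
By induction, the statement is established for all m ≥ 1.
Therefore the largest such d is 3.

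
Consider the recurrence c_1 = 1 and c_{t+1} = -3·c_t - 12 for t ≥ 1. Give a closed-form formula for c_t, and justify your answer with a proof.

Computing the first terms: c_1 = 1, c_2 = -15, c_3 = 33. This suggests c_t = 4(-3)^(t - 1) - 3.
Base case (t = 1): the formula gives 1 = 1 = c_1.
For the inductive step, assume it holds for an arbitrary r ≥ 1, so c_r = 4(-3)^(r - 1) - 3.
Then c_{r+1} = -3·c_r - 12 = -3·(4(-3)^(r - 1) - 3) - 12 = 4(-3)^r - 3 = 4(-3)^((r+1) - 1) - 3,
which is the claimed formula at t = r+1.
By induction, the statement is established for all t ≥ 1.

c_t = 4(-3)^(t - 1) - 3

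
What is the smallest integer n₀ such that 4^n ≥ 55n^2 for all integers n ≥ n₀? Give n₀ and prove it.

At n = 5: 1024 < 1375, so the inequality fails and n₀ ≥ 6. We prove 4^n ≥ 55n^2 for all n ≥ 6.
Base step (n = 6): 4^n = 4096 and 55n^2 = 1980, so 4096 ≥ 1980.
Suppose the result is true for n = k, so 4^k ≥ 55k^2.
Then 4^(k + 1) = 4·(4^k) ≥ 4·(55k^2).
Also, for k ≥ 6 we have 4·(55k^2) ≥ 55(k+1)^2, since 4 ≥ (1 + 1/k)^2 for all k ≥ 6.
Combining, 4^(k + 1) ≥ 55(k+1)^2.
Hence, by induction on n, the claim holds for every n ≥ 6.
Hence the smallest such n₀ is 6.

n₀ = 6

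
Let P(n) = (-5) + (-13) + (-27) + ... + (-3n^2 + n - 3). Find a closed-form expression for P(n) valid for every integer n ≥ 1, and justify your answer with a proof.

We claim P(n) = -n(n^2 + n + 3) for all n ≥ 1.
For the base case n = 1: P(1) = -5, and the closed form gives -5. They agree.
Suppose the result is true for n = p, so P(p) = p(-p^2 - p - 3).
Then P(p+1) = P(p) + (p - 3(p + 1)^2 - 2) = (p(-p^2 - p - 3)) + (p - 3(p + 1)^2 - 2).
Simplifying, P(p+1) = -(p + 1)(p^2 + 3p + 5) = -(p+1)((p+1)^2 + (p+1) + 3),
which is the closed form with n = p+1.
This completes the induction.

P(n) = -n(n^2 + n + 3)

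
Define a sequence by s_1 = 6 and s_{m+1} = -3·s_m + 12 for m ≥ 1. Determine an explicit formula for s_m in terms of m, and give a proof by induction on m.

s_m = -(-3)^m + 3

Computing the first terms: s_1 = 6, s_2 = -6, s_3 = 30. This suggests s_m = -(-3)^m + 3.
For the base case m = 1: the formula gives 6 = 6 = s_1.
Inductive step: assume the claim holds for m = j, so s_j = -(-3)^j + 3.
Then s_{j+1} = -3·s_j + 12 = -3·(-(-3)^j + 3) + 12 = -(-3)^(j + 1) + 3,
which is the claimed formula at m = j+1.
This completes the induction.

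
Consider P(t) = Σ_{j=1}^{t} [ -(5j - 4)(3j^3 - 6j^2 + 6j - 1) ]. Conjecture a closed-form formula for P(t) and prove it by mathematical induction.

P(t) = -t(3t^4 - 3t^3 + 2t^2 + 2t - 2)

We claim P(t) = -t(3t^4 - 3t^3 + 2t^2 + 2t - 2) for all t ≥ 1.
Base case (t = 1): P(1) = -2, and the closed form gives -2. They agree.
For the inductive step, assume it holds for an arbitrary j ≥ 1, so P(j) = j(-3j^4 + 3j^3 - 2j^2 - 2j + 2).
Then P(j+1) = P(j) + (-15j^4 - 18j^3 - 18j^2 - 13j - 2) = (j(-3j^4 + 3j^3 - 2j^2 - 2j + 2)) + (-15j^4 - 18j^3 - 18j^2 - 13j - 2).
Simplifying, P(j+1) = -(j + 1)(3j^4 + 9j^3 + 11j^2 + 9j + 2) = -(j+1)(3(j+1)^4 - 3(j+1)^3 + 2(j+1)^2 + 2(j+1) - 2),
which is the closed form with t = j+1.
Hence, by induction on t, the claim holds for every t ≥ 1.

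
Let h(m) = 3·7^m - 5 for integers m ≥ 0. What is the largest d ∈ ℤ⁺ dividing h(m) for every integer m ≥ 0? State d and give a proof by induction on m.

d = 2

Computing the first values: h(0) = -2 and h(1) = 16; gcd(-2, 16) = 2, so d ≤ 2.
We prove 2 | 3·7^m - 5 for all m ≥ 0 by induction on m.
Base step (m = 0): h(0) = -2 = 2·(-1), so 2 | h(0).
Inductive step: assume the claim holds for m = r, i.e. 2 | h(r). Then
h(r+1) = 3·7^(r+1) - 5 = 7·(3·7^r - 5) + 30 = 7·h(r) + 30. The first term is divisible by 2 by the inductive hypothesis, and 30 is divisible by 2. Hence 2 | h(r+1).
This completes the induction.
Therefore the largest such d is 2.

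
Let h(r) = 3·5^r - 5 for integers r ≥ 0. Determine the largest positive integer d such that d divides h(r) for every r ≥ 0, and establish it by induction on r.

Computing the first values: h(0) = -2 and h(1) = 10; gcd(-2, 10) = 2, so d ≤ 2.
We prove 2 | 3·5^r - 5 for all r ≥ 0 by induction on r.
For the base case r = 0: h(0) = -2 = 2·(-1), so 2 | h(0).
Inductive step: assume the claim holds for r = p, i.e. 2 | h(p). Then
h(p+1) = 3·5^(p+1) - 5 = 5·(3·5^p - 5) + 20 = 5·h(p) + 20. The first term is divisible by 2 by the inductive hypothesis, and 20 is divisible by 2. Hence 2 | h(p+1).
By induction, the statement is established for all r ≥ 0.
Therefore the largest such d is 2.

d = 2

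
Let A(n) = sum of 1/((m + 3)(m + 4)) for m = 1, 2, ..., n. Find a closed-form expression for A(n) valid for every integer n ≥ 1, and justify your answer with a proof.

We claim A(n) = n/(4(n + 4)) for all n ≥ 1.
Base step (n = 1): A(1) = 1/20, and the closed form gives 1/20. They agree.
For the inductive step, assume it holds for an arbitrary m ≥ 1, so A(m) = m/(4(m + 4)).
Then A(m+1) = A(m) + (1/((m + 4)(m + 5))) = (m/(4(m + 4))) + (1/((m + 4)(m + 5))).
Simplifying, A(m+1) = (m + 1)/(4(m + 5)) = (m+1)/(4((m+1) + 4)),
which is the closed form with n = m+1.
By induction, the statement is established for all n ≥ 1.

A(n) = n/(4(n + 4))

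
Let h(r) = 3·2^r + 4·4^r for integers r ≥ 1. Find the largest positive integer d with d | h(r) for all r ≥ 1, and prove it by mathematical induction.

Computing the first values: h(1) = 22 and h(2) = 76; gcd(22, 76) = 2, so d ≤ 2.
We prove 2 | 3·2^r + 4·4^r for all r ≥ 1 by induction on r.
When r = 1: h(1) = 22 = 2·(11), so 2 | h(1).
For the inductive step, assume it holds for an arbitrary i ≥ 1, i.e. 2 | h(i). Then
h(i+1) − 4·h(i) = (3·2^(i+1) + 4·4^(i+1)) − 4·(3·2^i + 4·4^i) = (3)·2^i·(2 − 4) = (-6)·2^i. Since 2 | h(i) by the inductive hypothesis, 2 | 4·h(i); and 2 | -6 since -6 = 2·-3. Therefore 2 | h(i+1).
This completes the induction.
Therefore the largest such d is 2.

d = 2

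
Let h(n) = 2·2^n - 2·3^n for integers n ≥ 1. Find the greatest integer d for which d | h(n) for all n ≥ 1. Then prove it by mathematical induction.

d = 2

Computing the first values: h(1) = -2 and h(2) = -10; gcd(-2, -10) = 2, so d ≤ 2.
We prove 2 | 2·2^n - 2·3^n for all n ≥ 1 by induction on n.
Base step (n = 1): h(1) = -2 = 2·(-1), so 2 | h(1).
Inductive step: assume the claim holds for n = p, i.e. 2 | h(p). Then
h(p+1) − 3·h(p) = (2·2^(p+1) - 2·3^(p+1)) − 3·(2·2^p - 2·3^p) = (2)·2^p·(2 − 3) = (-2)·2^p. Since 2 | h(p) by the inductive hypothesis, 2 | 3·h(p); and 2 | -2 since -2 = 2·-1. Therefore 2 | h(p+1).
Hence, by induction on n, the claim holds for every n ≥ 1.
Therefore the largest such d is 2.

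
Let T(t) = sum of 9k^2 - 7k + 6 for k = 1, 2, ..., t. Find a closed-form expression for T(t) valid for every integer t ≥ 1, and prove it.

We claim T(t) = t(3t^2 + t + 4) for all t ≥ 1.
Base case (t = 1): T(1) = 8, and the closed form gives 8. They agree.
Inductive step: suppose the statement holds for some k ≥ 1, so T(k) = k(3k^2 + k + 4).
Then T(k+1) = T(k) + (9k^2 + 11k + 8) = (k(3k^2 + k + 4)) + (9k^2 + 11k + 8).
Simplifying, T(k+1) = (k + 1)(3k^2 + 7k + 8) = (k+1)(3(k+1)^2 + (k+1) + 4),
which is the closed form with t = k+1.
Hence, by induction on t, the claim holds for every t ≥ 1.

T(t) = t(3t^2 + t + 4)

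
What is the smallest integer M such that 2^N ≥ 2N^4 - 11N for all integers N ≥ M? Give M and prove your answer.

At N = 17: 131072 < 166855, so the inequality fails and M ≥ 18. We prove 2^N ≥ 2N^4 - 11N for all N ≥ 18.
When N = 18: 2^N = 262144 and 2N^4 - 11N = 209754, so 262144 ≥ 209754.
Suppose the result is true for N = k, so 2^k ≥ 2k^4 - 11k.
Then 2^(k + 1) = 2·(2^k) ≥ 2·(2k^4 - 11k).
Also, for k ≥ 18 we have 2·(2k^4 - 11k) ≥ 2(k+1)^4 - 11(k+1), since 2·(2k^4 - 11k) − (2(k+1)^4 - 11(k+1)) = 2k^4 - 8k^3 - 12k^2 - 19k + 9, which is nonnegative for all k ≥ 18.
Combining, 2^(k + 1) ≥ 2(k+1)^4 - 11(k+1).
By the principle of mathematical induction, the result holds for all N ≥ 18.
Hence the smallest such M is 18.

M = 18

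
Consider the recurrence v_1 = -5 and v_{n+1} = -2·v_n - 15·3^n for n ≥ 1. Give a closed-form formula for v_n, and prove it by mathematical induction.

Computing the first terms: v_1 = -5, v_2 = -35, v_3 = -65. This suggests v_n = (-2)^(n + 1) - 3^(n + 1).
When n = 1: the formula gives -5 = -5 = v_1.
Inductive step: suppose the statement holds for some k ≥ 1, so v_k = (-2)^(k + 1) - 3^(k + 1).
Then v_{k+1} = -2·v_k - 15·3^k = -2·((-2)^(k + 1) - 3^(k + 1)) - 15·3^k = (-2)^(k + 2) - 3^(k + 2) = (-2)^((k+1) + 1) - 3^((k+1) + 1),
which is the claimed formula at n = k+1.
By the principle of mathematical induction, the result holds for all n ≥ 1.

v_n = (-2)^(n + 1) - 3^(n + 1)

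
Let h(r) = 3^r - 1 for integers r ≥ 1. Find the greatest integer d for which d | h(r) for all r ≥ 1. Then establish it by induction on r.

d = 2

Computing the first values: h(1) = 2 and h(2) = 8; gcd(2, 8) = 2, so d ≤ 2.
We prove 2 | 3^r - 1 for all r ≥ 1 by induction on r.
For the base case r = 1: h(1) = 2 = 2·(1), so 2 | h(1).
Inductive step: assume the claim holds for r = m, i.e. 2 | h(m). Then
3^{m+1} − 1^{m+1} = 3·3^m − 1·1^m = 3·(3^m − 1^m) + (2)·1^m. The first term is divisible by 2 by the inductive hypothesis, and the second term (2)·1^m is divisible by 2 since 2 | 2. Hence 2 | h(m+1).
By induction, the statement is established for all r ≥ 1.
Therefore the largest such d is 2.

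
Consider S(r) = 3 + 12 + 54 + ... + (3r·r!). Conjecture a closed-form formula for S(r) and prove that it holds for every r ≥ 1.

S(r) = (3r + 3)r! - 3

We claim S(r) = (3r + 3)r! - 3 for all r ≥ 1.
Base case (r = 1): S(1) = 3, and the closed form gives 3. They agree.
Inductive step: suppose the statement holds for some j ≥ 1, so S(j) = (3j + 3)j! - 3.
Then S(j+1) = S(j) + (3(j + 1)(j + 1)!) = ((3j + 3)j! - 3) + (3(j + 1)(j + 1)!).
Simplifying, S(j+1) = (3(j+1) + 3)(j+1)! - 3,
which is the closed form with r = j+1.
By induction, the statement is established for all r ≥ 1.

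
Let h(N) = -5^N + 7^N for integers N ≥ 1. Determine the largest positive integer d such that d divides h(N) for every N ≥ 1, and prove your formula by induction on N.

Computing the first values: h(1) = 2 and h(2) = 24; gcd(2, 24) = 2, so d ≤ 2.
We prove 2 | -5^N + 7^N for all N ≥ 1 by induction on N.
When N = 1: h(1) = 2 = 2·(1), so 2 | h(1).
Suppose the result is true for N = r, i.e. 2 | h(r). Then
7^{r+1} − 5^{r+1} = 7·7^r − 5·5^r = 7·(7^r − 5^r) + (2)·5^r. The first term is divisible by 2 by the inductive hypothesis, and the second term (2)·5^r is divisible by 2 since 2 | 2. Hence 2 | h(r+1).
By the principle of mathematical induction, the result holds for all N ≥ 1.
Therefore the largest such d is 2.

d = 2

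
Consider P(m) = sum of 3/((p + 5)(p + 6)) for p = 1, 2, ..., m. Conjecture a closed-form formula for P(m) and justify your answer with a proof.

We claim P(m) = m/(2(m + 6)) for all m ≥ 1.
Base step (m = 1): P(1) = 1/14, and the closed form gives 1/14. They agree.
For the inductive step, assume it holds for an arbitrary p ≥ 1, so P(p) = p/(2(p + 6)).
Then P(p+1) = P(p) + (3/((p + 6)(p + 7))) = (p/(2(p + 6))) + (3/((p + 6)(p + 7))).
Simplifying, P(p+1) = (p + 1)/(2(p + 7)) = (p+1)/(2((p+1) + 6)),
which is the closed form with m = p+1.
Hence, by induction on m, the claim holds for every m ≥ 1.

P(m) = m/(2(m + 6))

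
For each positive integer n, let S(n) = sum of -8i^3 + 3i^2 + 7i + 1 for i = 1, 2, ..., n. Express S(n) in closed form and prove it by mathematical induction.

S(n) = -n(2n^3 + 3n^2 - 3n - 5)

We claim S(n) = -n(2n^3 + 3n^2 - 3n - 5) for all n ≥ 1.
For the base case n = 1: S(1) = 3, and the closed form gives 3. They agree.
For the inductive step, assume it holds for an arbitrary i ≥ 1, so S(i) = i(-2i^3 - 3i^2 + 3i + 5).
Then S(i+1) = S(i) + (-8i^3 - 21i^2 - 11i + 3) = (i(-2i^3 - 3i^2 + 3i + 5)) + (-8i^3 - 21i^2 - 11i + 3).
Simplifying, S(i+1) = -(i + 1)(2i^3 + 9i^2 + 9i - 3) = -(i+1)(2(i+1)^3 + 3(i+1)^2 - 3(i+1) - 5),
which is the closed form with n = i+1.
By induction, the statement is established for all n ≥ 1.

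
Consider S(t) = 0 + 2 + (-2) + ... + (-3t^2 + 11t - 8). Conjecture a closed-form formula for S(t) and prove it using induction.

We claim S(t) = -t(t - 3)(t - 1) for all t ≥ 1.
Base case (t = 1): S(1) = 0, and the closed form gives 0. They agree.
Inductive step: assume the claim holds for t = i, so S(i) = i(-i^2 + 4i - 3).
Then S(i+1) = S(i) + (i(-3i + 5)) = (i(-i^2 + 4i - 3)) + (i(-3i + 5)).
Simplifying, S(i+1) = -i(i - 2)(i + 1) = -(i+1)((i+1) - 3)((i+1) - 1),
which is the closed form with t = i+1.
This completes the induction.

S(t) = -t(t - 3)(t - 1)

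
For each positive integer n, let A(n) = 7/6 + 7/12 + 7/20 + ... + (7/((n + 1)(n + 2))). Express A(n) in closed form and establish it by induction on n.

We claim A(n) = 7n/(2(n + 2)) for all n ≥ 1.
Base case (n = 1): A(1) = 7/6, and the closed form gives 7/6. They agree.
Suppose the result is true for n = j, so A(j) = 7j/(2(j + 2)).
Then A(j+1) = A(j) + (7/((j + 2)(j + 3))) = (7j/(2(j + 2))) + (7/((j + 2)(j + 3))).
Simplifying, A(j+1) = 7(j + 1)/(2(j + 3)) = 7(j+1)/(2((j+1) + 2)),
which is the closed form with n = j+1.
Hence, by induction on n, the claim holds for every n ≥ 1.

A(n) = 7n/(2(n + 2))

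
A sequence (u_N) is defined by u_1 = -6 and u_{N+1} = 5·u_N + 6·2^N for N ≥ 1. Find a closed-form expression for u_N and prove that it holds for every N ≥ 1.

u_N = -2^(N + 1) - 2·5^(N - 1)

Computing the first terms: u_1 = -6, u_2 = -18, u_3 = -66. This suggests u_N = -2^(N + 1) - 2·5^(N - 1).
For the base case N = 1: the formula gives -6 = -6 = u_1.
Inductive step: suppose the statement holds for some m ≥ 1, so u_m = -2^(m + 1) - 2·5^(m - 1).
Then u_{m+1} = 5·u_m + 6·2^m = 5·(-2^(m + 1) - 2·5^(m - 1)) + 6·2^m = -2^(m + 2) - 2·5^m = -2^((m+1) + 1) - 2·5^((m+1) - 1),
which is the claimed formula at N = m+1.
Hence, by induction on N, the claim holds for every N ≥ 1.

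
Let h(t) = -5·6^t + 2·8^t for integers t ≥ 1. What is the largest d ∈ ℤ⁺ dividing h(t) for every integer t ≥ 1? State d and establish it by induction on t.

d = 2

Computing the first values: h(1) = -14 and h(2) = -52; gcd(-14, -52) = 2, so d ≤ 2.
We prove 2 | -5·6^t + 2·8^t for all t ≥ 1 by induction on t.
Base step (t = 1): h(1) = -14 = 2·(-7), so 2 | h(1).
Suppose the result is true for t = k, i.e. 2 | h(k). Then
h(k+1) − 8·h(k) = (-5·6^(k+1) + 2·8^(k+1)) − 8·(-5·6^k + 2·8^k) = (-5)·6^k·(6 − 8) = (10)·6^k. Since 2 | h(k) by the inductive hypothesis, 2 | 8·h(k); and 2 | 10 since 10 = 2·5. Therefore 2 | h(k+1).
By induction, the statement is established for all t ≥ 1.
Therefore the largest such d is 2.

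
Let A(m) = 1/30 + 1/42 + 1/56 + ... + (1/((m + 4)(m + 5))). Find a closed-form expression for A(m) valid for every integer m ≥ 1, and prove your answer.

A(m) = m/(5(m + 5))

We claim A(m) = m/(5(m + 5)) for all m ≥ 1.
When m = 1: A(1) = 1/30, and the closed form gives 1/30. They agree.
Inductive step: suppose the statement holds for some p ≥ 1, so A(p) = p/(5(p + 5)).
Then A(p+1) = A(p) + (1/((p + 5)(p + 6))) = (p/(5(p + 5))) + (1/((p + 5)(p + 6))).
Simplifying, A(p+1) = (p + 1)/(5(p + 6)) = (p+1)/(5((p+1) + 5)),
which is the closed form with m = p+1.
By induction, the statement is established for all m ≥ 1.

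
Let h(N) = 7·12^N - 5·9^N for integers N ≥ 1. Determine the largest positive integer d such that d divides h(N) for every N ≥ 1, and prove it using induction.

d = 3

Computing the first values: h(1) = 39 and h(2) = 603; gcd(39, 603) = 3, so d ≤ 3.
We prove 3 | 7·12^N - 5·9^N for all N ≥ 1 by induction on N.
For the base case N = 1: h(1) = 39 = 3·(13), so 3 | h(1).
Inductive step: suppose the statement holds for some k ≥ 1, i.e. 3 | h(k). Then
h(k+1) − 12·h(k) = (7·12^(k+1) - 5·9^(k+1)) − 12·(7·12^k - 5·9^k) = (-5)·9^k·(9 − 12) = (15)·9^k. Since 3 | h(k) by the inductive hypothesis, 3 | 12·h(k); and 3 | 15 since 15 = 3·5. Therefore 3 | h(k+1).
By the principle of mathematical induction, the result holds for all N ≥ 1.
Therefore the largest such d is 3.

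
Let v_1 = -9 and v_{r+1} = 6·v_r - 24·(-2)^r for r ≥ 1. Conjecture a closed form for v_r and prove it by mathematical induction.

v_r = 3(-2)^r - 3·6^(r - 1)

Computing the first terms: v_1 = -9, v_2 = -6, v_3 = -132. This suggests v_r = 3(-2)^r - 3·6^(r - 1).
When r = 1: the formula gives -9 = -9 = v_1.
Inductive step: assume the claim holds for r = j, so v_j = 3(-2)^j - 3·6^(j - 1).
Then v_{j+1} = 6·v_j - 24·(-2)^j = 6·(3(-2)^j - 3·6^(j - 1)) - 24·(-2)^j = 3(-2)^(j + 1) - 3·6^j = 3(-2)^(j+1) - 3·6^((j+1) - 1),
which is the claimed formula at r = j+1.
This completes the induction.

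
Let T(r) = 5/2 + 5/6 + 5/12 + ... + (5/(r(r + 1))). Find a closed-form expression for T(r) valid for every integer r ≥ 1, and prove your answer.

T(r) = 5r/(r + 1)

We claim T(r) = 5r/(r + 1) for all r ≥ 1.
Base step (r = 1): T(1) = 5/2, and the closed form gives 5/2. They agree.
Suppose the result is true for r = m, so T(m) = 5m/(m + 1).
Then T(m+1) = T(m) + (5/((m + 1)(m + 2))) = (5m/(m + 1)) + (5/((m + 1)(m + 2))).
Simplifying, T(m+1) = 5(m + 1)/(m + 2) = 5(m+1)/((m+1) + 1),
which is the closed form with r = m+1.
This completes the induction.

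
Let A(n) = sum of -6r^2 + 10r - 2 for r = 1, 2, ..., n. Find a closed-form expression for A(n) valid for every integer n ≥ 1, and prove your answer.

A(n) = -2n(n^2 - n - 1)

We claim A(n) = -2n(n^2 - n - 1) for all n ≥ 1.
For the base case n = 1: A(1) = 2, and the closed form gives 2. They agree.
For the inductive step, assume it holds for an arbitrary r ≥ 1, so A(r) = 2r(-r^2 + r + 1).
Then A(r+1) = A(r) + (-6r^2 - 2r + 2) = (2r(-r^2 + r + 1)) + (-6r^2 - 2r + 2).
Simplifying, A(r+1) = -2(r + 1)(r^2 + r - 1) = -2(r+1)((r+1)^2 - (r+1) - 1),
which is the closed form with n = r+1.
This completes the induction.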